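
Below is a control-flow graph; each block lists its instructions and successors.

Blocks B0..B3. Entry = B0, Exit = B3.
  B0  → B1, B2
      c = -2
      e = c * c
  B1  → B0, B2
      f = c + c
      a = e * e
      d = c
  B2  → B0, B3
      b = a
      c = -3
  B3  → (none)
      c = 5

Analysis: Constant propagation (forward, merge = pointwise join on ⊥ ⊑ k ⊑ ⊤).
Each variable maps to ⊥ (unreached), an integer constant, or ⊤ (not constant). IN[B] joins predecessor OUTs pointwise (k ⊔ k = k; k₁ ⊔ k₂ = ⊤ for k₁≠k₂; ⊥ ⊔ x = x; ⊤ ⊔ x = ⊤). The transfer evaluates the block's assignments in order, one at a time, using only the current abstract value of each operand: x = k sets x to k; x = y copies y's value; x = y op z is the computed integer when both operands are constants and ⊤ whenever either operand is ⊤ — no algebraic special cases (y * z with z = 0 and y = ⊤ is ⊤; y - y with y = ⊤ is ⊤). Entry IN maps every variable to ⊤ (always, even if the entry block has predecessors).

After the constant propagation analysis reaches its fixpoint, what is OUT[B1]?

Fixpoint table:
  B0:   IN=(all ⊤)   OUT={c:-2, e:4; rest ⊤}
  B1:   IN={c:-2, e:4; rest ⊤}   OUT={a:16, c:-2, d:-2, e:4, f:-4; rest ⊤}
  B2:   IN={c:-2, e:4; rest ⊤}   OUT={c:-3, e:4; rest ⊤}
  B3:   IN={c:-3, e:4; rest ⊤}   OUT={c:5, e:4; rest ⊤}

Merge at B1: IN[B1] = OUT[B0] = {a: ⊤, b: ⊤, c: -2, d: ⊤, e: 4, f: ⊤}
Applying B1's transfer function to that IN value gives OUT[B1] (row B1 above).

Answer: {a: 16, b: ⊤, c: -2, d: -2, e: 4, f: -4}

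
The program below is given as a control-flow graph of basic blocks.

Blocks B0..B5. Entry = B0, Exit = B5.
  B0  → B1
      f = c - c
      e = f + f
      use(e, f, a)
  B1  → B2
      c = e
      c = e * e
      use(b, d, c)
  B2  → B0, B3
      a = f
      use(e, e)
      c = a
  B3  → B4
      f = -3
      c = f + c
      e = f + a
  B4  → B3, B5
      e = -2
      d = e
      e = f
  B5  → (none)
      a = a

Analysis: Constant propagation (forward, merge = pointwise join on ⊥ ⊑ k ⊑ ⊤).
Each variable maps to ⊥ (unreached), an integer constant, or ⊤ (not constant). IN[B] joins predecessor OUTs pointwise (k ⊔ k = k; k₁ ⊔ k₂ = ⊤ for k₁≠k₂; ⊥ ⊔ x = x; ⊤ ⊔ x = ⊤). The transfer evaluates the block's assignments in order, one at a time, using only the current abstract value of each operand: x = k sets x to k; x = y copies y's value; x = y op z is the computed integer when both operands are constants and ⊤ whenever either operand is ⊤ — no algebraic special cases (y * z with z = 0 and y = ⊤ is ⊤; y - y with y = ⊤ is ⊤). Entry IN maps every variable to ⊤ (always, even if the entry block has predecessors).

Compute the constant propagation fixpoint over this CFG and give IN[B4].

Fixpoint table:
  B0: | IN=(all ⊤) | OUT=(all ⊤)
  B1: | IN=(all ⊤) | OUT=(all ⊤)
  B2: | IN=(all ⊤) | OUT=(all ⊤)
  B3: | IN=(all ⊤) | OUT={f:-3; rest ⊤}
  B4: | IN={f:-3; rest ⊤} | OUT={d:-2, e:-3, f:-3; rest ⊤}
  B5: | IN={d:-2, e:-3, f:-3; rest ⊤} | OUT={d:-2, e:-3, f:-3; rest ⊤}

Merge at B4: IN[B4] = OUT[B3] = {a: ⊤, b: ⊤, c: ⊤, d: ⊤, e: ⊤, f: -3}

Answer: {a: ⊤, b: ⊤, c: ⊤, d: ⊤, e: ⊤, f: -3}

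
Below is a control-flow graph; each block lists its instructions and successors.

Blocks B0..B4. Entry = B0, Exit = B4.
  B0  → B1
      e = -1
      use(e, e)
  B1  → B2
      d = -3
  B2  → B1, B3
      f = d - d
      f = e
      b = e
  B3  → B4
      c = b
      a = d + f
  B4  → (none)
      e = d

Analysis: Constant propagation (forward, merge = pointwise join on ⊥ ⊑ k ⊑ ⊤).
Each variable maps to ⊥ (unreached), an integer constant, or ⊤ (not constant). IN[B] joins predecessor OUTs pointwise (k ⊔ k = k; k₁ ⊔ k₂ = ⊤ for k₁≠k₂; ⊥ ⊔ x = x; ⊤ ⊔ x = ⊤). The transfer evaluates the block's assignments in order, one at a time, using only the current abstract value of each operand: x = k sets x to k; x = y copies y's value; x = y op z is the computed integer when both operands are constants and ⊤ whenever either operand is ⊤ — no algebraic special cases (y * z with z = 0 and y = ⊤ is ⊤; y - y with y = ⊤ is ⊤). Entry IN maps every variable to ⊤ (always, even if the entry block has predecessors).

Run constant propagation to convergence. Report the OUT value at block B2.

Converged values:
  B0: | IN=(all ⊤) | OUT={e:-1; rest ⊤}
  B1: | IN={e:-1; rest ⊤} | OUT={d:-3, e:-1; rest ⊤}
  B2: | IN={d:-3, e:-1; rest ⊤} | OUT={b:-1, d:-3, e:-1, f:-1; rest ⊤}
  B3: | IN={b:-1, d:-3, e:-1, f:-1; rest ⊤} | OUT={a:-4, b:-1, c:-1, d:-3, e:-1, f:-1; rest ⊤}
  B4: | IN={a:-4, b:-1, c:-1, d:-3, e:-1, f:-1; rest ⊤} | OUT={a:-4, b:-1, c:-1, d:-3, e:-3, f:-1; rest ⊤}

Merge at B2: IN[B2] = OUT[B1] = {a: ⊤, b: ⊤, c: ⊤, d: -3, e: -1, f: ⊤}
Applying B2's transfer function to that IN value gives OUT[B2] (row B2 above).

Answer: {a: ⊤, b: -1, c: ⊤, d: -3, e: -1, f: -1}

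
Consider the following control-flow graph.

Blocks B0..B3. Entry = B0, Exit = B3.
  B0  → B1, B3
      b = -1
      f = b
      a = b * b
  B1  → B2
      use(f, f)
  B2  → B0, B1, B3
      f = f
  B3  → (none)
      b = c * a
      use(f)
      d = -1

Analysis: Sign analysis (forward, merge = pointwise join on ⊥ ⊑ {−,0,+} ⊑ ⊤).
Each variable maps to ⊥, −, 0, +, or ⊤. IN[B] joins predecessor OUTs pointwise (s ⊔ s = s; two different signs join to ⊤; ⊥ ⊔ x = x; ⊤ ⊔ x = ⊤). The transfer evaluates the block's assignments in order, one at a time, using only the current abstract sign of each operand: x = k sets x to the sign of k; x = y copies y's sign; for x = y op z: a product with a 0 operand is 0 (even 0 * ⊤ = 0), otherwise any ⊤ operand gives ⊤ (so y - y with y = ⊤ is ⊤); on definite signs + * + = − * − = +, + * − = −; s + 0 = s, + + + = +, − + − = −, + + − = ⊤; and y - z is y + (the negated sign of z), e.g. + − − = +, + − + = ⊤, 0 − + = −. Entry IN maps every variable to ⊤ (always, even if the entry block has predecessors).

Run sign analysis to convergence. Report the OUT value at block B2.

Answer: {a: +, b: -, c: ⊤, d: ⊤, e: ⊤, f: -}

Derivation:
Converged values:
  B0: | IN=(all ⊤) | OUT={a:+, b:-, f:-; rest ⊤}
  B1: | IN={a:+, b:-, f:-; rest ⊤} | OUT={a:+, b:-, f:-; rest ⊤}
  B2: | IN={a:+, b:-, f:-; rest ⊤} | OUT={a:+, b:-, f:-; rest ⊤}
  B3: | IN={a:+, b:-, f:-; rest ⊤} | OUT={a:+, d:-, f:-; rest ⊤}

Merge at B2: IN[B2] = OUT[B1] = {a: +, b: -, c: ⊤, d: ⊤, e: ⊤, f: -}
Applying B2's transfer function to that IN value gives OUT[B2] (row B2 above).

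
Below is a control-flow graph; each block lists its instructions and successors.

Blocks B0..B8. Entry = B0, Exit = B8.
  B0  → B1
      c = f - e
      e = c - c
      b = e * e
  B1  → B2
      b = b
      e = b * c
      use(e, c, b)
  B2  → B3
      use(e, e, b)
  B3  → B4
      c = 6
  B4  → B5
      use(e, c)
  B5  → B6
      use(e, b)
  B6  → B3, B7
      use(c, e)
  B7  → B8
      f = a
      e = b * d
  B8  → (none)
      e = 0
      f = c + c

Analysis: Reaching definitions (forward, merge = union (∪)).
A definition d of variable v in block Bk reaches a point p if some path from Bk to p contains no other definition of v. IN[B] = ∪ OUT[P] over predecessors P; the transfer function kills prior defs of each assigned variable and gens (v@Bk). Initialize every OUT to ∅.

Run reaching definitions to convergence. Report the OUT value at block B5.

Answer: {b@B1, c@B3, e@B1}

Working:
Fixpoint table:
  B0: | IN={} | OUT={b@B0, c@B0, e@B0}
  B1: | IN={b@B0, c@B0, e@B0} | OUT={b@B1, c@B0, e@B1}
  B2: | IN={b@B1, c@B0, e@B1} | OUT={b@B1, c@B0, e@B1}
  B3: | IN={b@B1, c@B0, c@B3, e@B1} | OUT={b@B1, c@B3, e@B1}
  B4: | IN={b@B1, c@B3, e@B1} | OUT={b@B1, c@B3, e@B1}
  B5: | IN={b@B1, c@B3, e@B1} | OUT={b@B1, c@B3, e@B1}
  B6: | IN={b@B1, c@B3, e@B1} | OUT={b@B1, c@B3, e@B1}
  B7: | IN={b@B1, c@B3, e@B1} | OUT={b@B1, c@B3, e@B7, f@B7}
  B8: | IN={b@B1, c@B3, e@B7, f@B7} | OUT={b@B1, c@B3, e@B8, f@B8}

Merge at B5: IN[B5] = OUT[B4] = {b@B1, c@B3, e@B1}
Applying B5's transfer function to that IN value gives OUT[B5] (row B5 above).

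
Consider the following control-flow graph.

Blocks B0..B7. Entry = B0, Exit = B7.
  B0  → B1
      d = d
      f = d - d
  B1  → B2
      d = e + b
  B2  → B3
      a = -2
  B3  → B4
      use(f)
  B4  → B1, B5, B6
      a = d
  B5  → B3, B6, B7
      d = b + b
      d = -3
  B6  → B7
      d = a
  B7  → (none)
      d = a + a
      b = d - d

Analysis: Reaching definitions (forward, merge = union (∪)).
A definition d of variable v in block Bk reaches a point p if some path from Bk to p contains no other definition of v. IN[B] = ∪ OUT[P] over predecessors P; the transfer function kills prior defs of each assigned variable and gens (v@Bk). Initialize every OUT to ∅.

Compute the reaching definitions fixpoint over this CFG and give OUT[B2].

Converged values:
  B0:  IN={}  OUT={d@B0, f@B0}
  B1:  IN={a@B4, d@B0, d@B1, d@B5, f@B0}  OUT={a@B4, d@B1, f@B0}
  B2:  IN={a@B4, d@B1, f@B0}  OUT={a@B2, d@B1, f@B0}
  B3:  IN={a@B2, a@B4, d@B1, d@B5, f@B0}  OUT={a@B2, a@B4, d@B1, d@B5, f@B0}
  B4:  IN={a@B2, a@B4, d@B1, d@B5, f@B0}  OUT={a@B4, d@B1, d@B5, f@B0}
  B5:  IN={a@B4, d@B1, d@B5, f@B0}  OUT={a@B4, d@B5, f@B0}
  B6:  IN={a@B4, d@B1, d@B5, f@B0}  OUT={a@B4, d@B6, f@B0}
  B7:  IN={a@B4, d@B5, d@B6, f@B0}  OUT={a@B4, b@B7, d@B7, f@B0}

Merge at B2: IN[B2] = OUT[B1] = {a@B4, d@B1, f@B0}
Applying B2's transfer function to that IN value gives OUT[B2] (row B2 above).

Answer: {a@B2, d@B1, f@B0}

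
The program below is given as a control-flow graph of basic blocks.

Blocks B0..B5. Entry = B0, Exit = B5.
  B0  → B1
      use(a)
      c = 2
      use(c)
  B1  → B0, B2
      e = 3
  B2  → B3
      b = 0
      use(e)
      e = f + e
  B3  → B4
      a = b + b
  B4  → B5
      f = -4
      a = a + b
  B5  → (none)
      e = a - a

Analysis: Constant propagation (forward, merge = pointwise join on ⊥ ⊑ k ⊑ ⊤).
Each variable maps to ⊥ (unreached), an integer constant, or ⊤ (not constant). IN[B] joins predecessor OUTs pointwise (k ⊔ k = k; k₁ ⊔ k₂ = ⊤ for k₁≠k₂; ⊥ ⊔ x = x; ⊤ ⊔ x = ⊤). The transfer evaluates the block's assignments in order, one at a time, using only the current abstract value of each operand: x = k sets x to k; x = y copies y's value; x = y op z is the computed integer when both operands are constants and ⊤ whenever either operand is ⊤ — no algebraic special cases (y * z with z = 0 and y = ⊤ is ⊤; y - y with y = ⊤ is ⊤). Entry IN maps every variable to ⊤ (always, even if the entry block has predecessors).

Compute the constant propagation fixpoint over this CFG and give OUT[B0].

Answer: {a: ⊤, b: ⊤, c: 2, d: ⊤, e: ⊤, f: ⊤}

Trace:
Per-block solution:
  B0: | IN=(all ⊤) | OUT={c:2; rest ⊤}
  B1: | IN={c:2; rest ⊤} | OUT={c:2, e:3; rest ⊤}
  B2: | IN={c:2, e:3; rest ⊤} | OUT={b:0, c:2; rest ⊤}
  B3: | IN={b:0, c:2; rest ⊤} | OUT={a:0, b:0, c:2; rest ⊤}
  B4: | IN={a:0, b:0, c:2; rest ⊤} | OUT={a:0, b:0, c:2, f:-4; rest ⊤}
  B5: | IN={a:0, b:0, c:2, f:-4; rest ⊤} | OUT={a:0, b:0, c:2, e:0, f:-4; rest ⊤}

Merge at B0 (entry node, so the boundary value (all ⊤) is joined with the incoming edge(s)): IN[B0] = (all ⊤) ⊔ OUT[B1] = {a: ⊤, b: ⊤, c: ⊤, d: ⊤, e: ⊤, f: ⊤}
Applying B0's transfer function to that IN value gives OUT[B0] (row B0 above).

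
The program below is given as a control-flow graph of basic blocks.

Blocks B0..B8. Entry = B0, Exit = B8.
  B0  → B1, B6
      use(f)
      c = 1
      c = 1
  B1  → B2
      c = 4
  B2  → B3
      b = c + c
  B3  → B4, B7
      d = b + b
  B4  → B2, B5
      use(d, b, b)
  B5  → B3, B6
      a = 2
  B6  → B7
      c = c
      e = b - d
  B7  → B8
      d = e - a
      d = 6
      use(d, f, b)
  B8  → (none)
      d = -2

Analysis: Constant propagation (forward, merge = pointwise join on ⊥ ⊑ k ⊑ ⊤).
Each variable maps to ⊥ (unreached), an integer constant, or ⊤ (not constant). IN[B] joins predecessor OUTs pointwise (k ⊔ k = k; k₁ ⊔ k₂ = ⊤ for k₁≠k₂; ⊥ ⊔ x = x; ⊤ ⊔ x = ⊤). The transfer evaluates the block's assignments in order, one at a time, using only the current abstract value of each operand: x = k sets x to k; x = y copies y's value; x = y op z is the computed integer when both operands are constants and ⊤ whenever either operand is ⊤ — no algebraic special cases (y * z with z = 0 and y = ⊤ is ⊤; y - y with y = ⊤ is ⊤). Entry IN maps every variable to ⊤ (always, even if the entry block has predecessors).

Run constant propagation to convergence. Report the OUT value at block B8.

Answer: {a: ⊤, b: ⊤, c: ⊤, d: -2, e: ⊤, f: ⊤}

Derivation:
Per-block solution:
  B0:   IN=(all ⊤)   OUT={c:1; rest ⊤}
  B1:   IN={c:1; rest ⊤}   OUT={c:4; rest ⊤}
  B2:   IN={c:4; rest ⊤}   OUT={b:8, c:4; rest ⊤}
  B3:   IN={b:8, c:4; rest ⊤}   OUT={b:8, c:4, d:16; rest ⊤}
  B4:   IN={b:8, c:4, d:16; rest ⊤}   OUT={b:8, c:4, d:16; rest ⊤}
  B5:   IN={b:8, c:4, d:16; rest ⊤}   OUT={a:2, b:8, c:4, d:16; rest ⊤}
  B6:   IN=(all ⊤)   OUT=(all ⊤)
  B7:   IN=(all ⊤)   OUT={d:6; rest ⊤}
  B8:   IN={d:6; rest ⊤}   OUT={d:-2; rest ⊤}

Merge at B8: IN[B8] = OUT[B7] = {a: ⊤, b: ⊤, c: ⊤, d: 6, e: ⊤, f: ⊤}
Applying B8's transfer function to that IN value gives OUT[B8] (row B8 above).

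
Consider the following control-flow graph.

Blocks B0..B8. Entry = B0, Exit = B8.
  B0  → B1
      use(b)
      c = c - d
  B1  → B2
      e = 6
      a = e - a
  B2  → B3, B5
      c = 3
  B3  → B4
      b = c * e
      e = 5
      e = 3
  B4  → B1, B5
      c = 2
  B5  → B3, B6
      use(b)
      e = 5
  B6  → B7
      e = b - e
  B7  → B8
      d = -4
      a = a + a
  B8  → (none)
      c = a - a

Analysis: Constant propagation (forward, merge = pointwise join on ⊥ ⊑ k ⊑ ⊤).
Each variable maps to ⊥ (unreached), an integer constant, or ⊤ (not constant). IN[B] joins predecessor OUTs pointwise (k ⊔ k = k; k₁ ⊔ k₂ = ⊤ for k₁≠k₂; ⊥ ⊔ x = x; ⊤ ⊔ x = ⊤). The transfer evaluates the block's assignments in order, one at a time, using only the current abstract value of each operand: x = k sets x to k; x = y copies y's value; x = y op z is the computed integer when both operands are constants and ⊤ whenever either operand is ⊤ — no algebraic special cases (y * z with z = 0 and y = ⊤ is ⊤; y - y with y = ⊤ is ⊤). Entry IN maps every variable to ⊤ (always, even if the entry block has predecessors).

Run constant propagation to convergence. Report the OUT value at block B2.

Per-block solution:
  B0:   IN=(all ⊤)   OUT=(all ⊤)
  B1:   IN=(all ⊤)   OUT={e:6; rest ⊤}
  B2:   IN={e:6; rest ⊤}   OUT={c:3, e:6; rest ⊤}
  B3:   IN=(all ⊤)   OUT={e:3; rest ⊤}
  B4:   IN={e:3; rest ⊤}   OUT={c:2, e:3; rest ⊤}
  B5:   IN=(all ⊤)   OUT={e:5; rest ⊤}
  B6:   IN={e:5; rest ⊤}   OUT=(all ⊤)
  B7:   IN=(all ⊤)   OUT={d:-4; rest ⊤}
  B8:   IN={d:-4; rest ⊤}   OUT={d:-4; rest ⊤}

Merge at B2: IN[B2] = OUT[B1] = {a: ⊤, b: ⊤, c: ⊤, d: ⊤, e: 6, f: ⊤}
Applying B2's transfer function to that IN value gives OUT[B2] (row B2 above).

Answer: {a: ⊤, b: ⊤, c: 3, d: ⊤, e: 6, f: ⊤}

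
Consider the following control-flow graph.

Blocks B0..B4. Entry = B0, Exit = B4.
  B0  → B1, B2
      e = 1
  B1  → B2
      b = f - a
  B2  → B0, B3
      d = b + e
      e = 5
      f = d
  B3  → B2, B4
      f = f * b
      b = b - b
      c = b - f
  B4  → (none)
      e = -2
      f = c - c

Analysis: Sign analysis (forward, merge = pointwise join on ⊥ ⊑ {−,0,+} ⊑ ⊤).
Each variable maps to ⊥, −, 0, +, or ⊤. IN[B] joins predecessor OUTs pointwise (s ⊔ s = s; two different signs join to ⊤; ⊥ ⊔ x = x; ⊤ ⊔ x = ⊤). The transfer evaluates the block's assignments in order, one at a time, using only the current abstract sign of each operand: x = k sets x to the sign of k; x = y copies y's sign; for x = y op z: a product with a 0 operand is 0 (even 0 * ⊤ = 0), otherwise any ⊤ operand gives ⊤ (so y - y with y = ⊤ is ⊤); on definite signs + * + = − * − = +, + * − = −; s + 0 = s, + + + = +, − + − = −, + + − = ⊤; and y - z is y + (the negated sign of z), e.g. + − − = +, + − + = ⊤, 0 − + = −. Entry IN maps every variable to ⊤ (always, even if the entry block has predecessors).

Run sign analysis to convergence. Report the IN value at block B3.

Fixpoint table:
  B0:  IN=(all ⊤)  OUT={e:+; rest ⊤}
  B1:  IN={e:+; rest ⊤}  OUT={e:+; rest ⊤}
  B2:  IN={e:+; rest ⊤}  OUT={e:+; rest ⊤}
  B3:  IN={e:+; rest ⊤}  OUT={e:+; rest ⊤}
  B4:  IN={e:+; rest ⊤}  OUT={e:-; rest ⊤}

Merge at B3: IN[B3] = OUT[B2] = {a: ⊤, b: ⊤, c: ⊤, d: ⊤, e: +, f: ⊤}

Answer: {a: ⊤, b: ⊤, c: ⊤, d: ⊤, e: +, f: ⊤}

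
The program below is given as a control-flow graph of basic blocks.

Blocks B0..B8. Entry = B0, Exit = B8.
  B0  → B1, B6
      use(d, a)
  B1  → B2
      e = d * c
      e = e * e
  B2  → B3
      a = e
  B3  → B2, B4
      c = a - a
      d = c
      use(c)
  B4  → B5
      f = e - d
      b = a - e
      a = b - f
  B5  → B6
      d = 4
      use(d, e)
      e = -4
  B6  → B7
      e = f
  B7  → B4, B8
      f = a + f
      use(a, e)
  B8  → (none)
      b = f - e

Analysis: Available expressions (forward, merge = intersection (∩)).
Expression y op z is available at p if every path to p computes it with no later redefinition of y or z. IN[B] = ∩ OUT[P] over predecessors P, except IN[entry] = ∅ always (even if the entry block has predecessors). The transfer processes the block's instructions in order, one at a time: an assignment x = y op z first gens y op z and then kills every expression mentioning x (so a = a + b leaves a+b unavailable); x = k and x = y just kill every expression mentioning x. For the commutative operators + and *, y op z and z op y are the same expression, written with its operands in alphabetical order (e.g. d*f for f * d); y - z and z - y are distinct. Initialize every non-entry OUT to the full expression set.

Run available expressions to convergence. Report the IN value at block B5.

Answer: {b-f, e-d}

Working:
Per-block solution:
  B0:  IN={}  OUT={}
  B1:  IN={}  OUT={c*d}
  B2:  IN={}  OUT={}
  B3:  IN={}  OUT={a-a}
  B4:  IN={}  OUT={b-f, e-d}
  B5:  IN={b-f, e-d}  OUT={b-f}
  B6:  IN={}  OUT={}
  B7:  IN={}  OUT={}
  B8:  IN={}  OUT={f-e}

Merge at B5: IN[B5] = OUT[B4] = {b-f, e-d}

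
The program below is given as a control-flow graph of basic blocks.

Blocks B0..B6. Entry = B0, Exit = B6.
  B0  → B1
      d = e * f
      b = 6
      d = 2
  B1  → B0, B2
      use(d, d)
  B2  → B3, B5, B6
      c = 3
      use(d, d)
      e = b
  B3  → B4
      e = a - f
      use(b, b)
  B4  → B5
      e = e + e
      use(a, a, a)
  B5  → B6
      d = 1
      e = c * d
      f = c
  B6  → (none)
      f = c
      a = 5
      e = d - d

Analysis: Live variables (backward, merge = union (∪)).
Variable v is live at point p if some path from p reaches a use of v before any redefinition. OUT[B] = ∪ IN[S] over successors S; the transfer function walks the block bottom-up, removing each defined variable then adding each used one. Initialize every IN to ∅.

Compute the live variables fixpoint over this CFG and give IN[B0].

Converged values:
  B0:   IN={a, e, f}   OUT={a, b, d, e, f}
  B1:   IN={a, b, d, e, f}   OUT={a, b, d, e, f}
  B2:   IN={a, b, d, f}   OUT={a, b, c, d, f}
  B3:   IN={a, b, c, f}   OUT={a, c, e}
  B4:   IN={a, c, e}   OUT={c}
  B5:   IN={c}   OUT={c, d}
  B6:   IN={c, d}   OUT={}

Merge at B0: OUT[B0] = IN[B1] = {a, b, d, e, f}
Applying B0's transfer function to that OUT value gives IN[B0] (row B0 above).

Answer: {a, e, f}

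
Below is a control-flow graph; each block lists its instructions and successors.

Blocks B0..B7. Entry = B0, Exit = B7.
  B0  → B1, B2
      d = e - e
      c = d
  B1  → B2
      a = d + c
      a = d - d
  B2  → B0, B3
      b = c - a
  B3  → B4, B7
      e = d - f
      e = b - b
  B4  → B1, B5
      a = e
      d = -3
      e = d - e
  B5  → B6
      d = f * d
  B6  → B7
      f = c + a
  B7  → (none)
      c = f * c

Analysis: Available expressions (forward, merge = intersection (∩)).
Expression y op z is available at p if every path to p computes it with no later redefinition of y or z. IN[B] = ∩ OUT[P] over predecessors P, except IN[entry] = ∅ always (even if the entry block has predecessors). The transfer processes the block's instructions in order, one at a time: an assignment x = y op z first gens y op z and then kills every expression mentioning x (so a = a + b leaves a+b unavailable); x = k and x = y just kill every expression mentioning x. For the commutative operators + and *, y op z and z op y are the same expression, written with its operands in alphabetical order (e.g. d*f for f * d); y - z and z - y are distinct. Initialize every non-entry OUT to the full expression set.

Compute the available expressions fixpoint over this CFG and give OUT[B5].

Answer: {b-b}

Trace:
Fixpoint table:
  B0: | IN={} | OUT={e-e}
  B1: | IN={} | OUT={c+d, d-d}
  B2: | IN={} | OUT={c-a}
  B3: | IN={c-a} | OUT={b-b, c-a, d-f}
  B4: | IN={b-b, c-a, d-f} | OUT={b-b}
  B5: | IN={b-b} | OUT={b-b}
  B6: | IN={b-b} | OUT={a+c, b-b}
  B7: | IN={b-b} | OUT={b-b}

Merge at B5: IN[B5] = OUT[B4] = {b-b}
Applying B5's transfer function to that IN value gives OUT[B5] (row B5 above).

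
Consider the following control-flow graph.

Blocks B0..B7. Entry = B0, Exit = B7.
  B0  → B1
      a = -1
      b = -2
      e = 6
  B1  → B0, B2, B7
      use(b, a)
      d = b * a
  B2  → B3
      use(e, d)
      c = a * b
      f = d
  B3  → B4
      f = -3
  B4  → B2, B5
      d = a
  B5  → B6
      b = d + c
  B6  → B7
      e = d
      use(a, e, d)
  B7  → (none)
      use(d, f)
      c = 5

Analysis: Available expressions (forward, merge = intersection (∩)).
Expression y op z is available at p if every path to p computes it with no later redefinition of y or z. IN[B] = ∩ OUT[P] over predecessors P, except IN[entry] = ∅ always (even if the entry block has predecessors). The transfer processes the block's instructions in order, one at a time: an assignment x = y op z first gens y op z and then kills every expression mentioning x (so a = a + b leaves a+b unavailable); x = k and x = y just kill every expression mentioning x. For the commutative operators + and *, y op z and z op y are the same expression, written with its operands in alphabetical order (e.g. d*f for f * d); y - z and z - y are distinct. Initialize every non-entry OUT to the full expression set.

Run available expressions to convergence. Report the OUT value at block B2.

Fixpoint table:
  B0:   IN={}   OUT={}
  B1:   IN={}   OUT={a*b}
  B2:   IN={a*b}   OUT={a*b}
  B3:   IN={a*b}   OUT={a*b}
  B4:   IN={a*b}   OUT={a*b}
  B5:   IN={a*b}   OUT={c+d}
  B6:   IN={c+d}   OUT={c+d}
  B7:   IN={}   OUT={}

Merge at B2: IN[B2] = OUT[B1] ∩ OUT[B4] = {a*b}
Applying B2's transfer function to that IN value gives OUT[B2] (row B2 above).

Answer: {a*b}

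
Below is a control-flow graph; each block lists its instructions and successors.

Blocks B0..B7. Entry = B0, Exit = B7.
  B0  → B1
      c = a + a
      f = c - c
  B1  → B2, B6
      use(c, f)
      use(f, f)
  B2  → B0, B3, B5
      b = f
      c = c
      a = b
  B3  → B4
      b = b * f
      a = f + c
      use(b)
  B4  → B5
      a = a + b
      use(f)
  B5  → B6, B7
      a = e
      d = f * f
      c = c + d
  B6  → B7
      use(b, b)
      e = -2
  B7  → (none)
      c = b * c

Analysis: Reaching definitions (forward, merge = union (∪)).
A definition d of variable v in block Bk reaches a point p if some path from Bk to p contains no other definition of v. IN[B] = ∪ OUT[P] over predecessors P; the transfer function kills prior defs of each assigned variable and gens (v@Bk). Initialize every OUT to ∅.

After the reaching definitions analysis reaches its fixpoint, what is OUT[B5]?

Per-block solution:
  B0: | IN={a@B2, b@B2, c@B2, f@B0} | OUT={a@B2, b@B2, c@B0, f@B0}
  B1: | IN={a@B2, b@B2, c@B0, f@B0} | OUT={a@B2, b@B2, c@B0, f@B0}
  B2: | IN={a@B2, b@B2, c@B0, f@B0} | OUT={a@B2, b@B2, c@B2, f@B0}
  B3: | IN={a@B2, b@B2, c@B2, f@B0} | OUT={a@B3, b@B3, c@B2, f@B0}
  B4: | IN={a@B3, b@B3, c@B2, f@B0} | OUT={a@B4, b@B3, c@B2, f@B0}
  B5: | IN={a@B2, a@B4, b@B2, b@B3, c@B2, f@B0} | OUT={a@B5, b@B2, b@B3, c@B5, d@B5, f@B0}
  B6: | IN={a@B2, a@B5, b@B2, b@B3, c@B0, c@B5, d@B5, f@B0} | OUT={a@B2, a@B5, b@B2, b@B3, c@B0, c@B5, d@B5, e@B6, f@B0}
  B7: | IN={a@B2, a@B5, b@B2, b@B3, c@B0, c@B5, d@B5, e@B6, f@B0} | OUT={a@B2, a@B5, b@B2, b@B3, c@B7, d@B5, e@B6, f@B0}

Merge at B5: IN[B5] = OUT[B2] ⊔ OUT[B4] = {a@B2, a@B4, b@B2, b@B3, c@B2, f@B0}
Applying B5's transfer function to that IN value gives OUT[B5] (row B5 above).

Answer: {a@B5, b@B2, b@B3, c@B5, d@B5, f@B0}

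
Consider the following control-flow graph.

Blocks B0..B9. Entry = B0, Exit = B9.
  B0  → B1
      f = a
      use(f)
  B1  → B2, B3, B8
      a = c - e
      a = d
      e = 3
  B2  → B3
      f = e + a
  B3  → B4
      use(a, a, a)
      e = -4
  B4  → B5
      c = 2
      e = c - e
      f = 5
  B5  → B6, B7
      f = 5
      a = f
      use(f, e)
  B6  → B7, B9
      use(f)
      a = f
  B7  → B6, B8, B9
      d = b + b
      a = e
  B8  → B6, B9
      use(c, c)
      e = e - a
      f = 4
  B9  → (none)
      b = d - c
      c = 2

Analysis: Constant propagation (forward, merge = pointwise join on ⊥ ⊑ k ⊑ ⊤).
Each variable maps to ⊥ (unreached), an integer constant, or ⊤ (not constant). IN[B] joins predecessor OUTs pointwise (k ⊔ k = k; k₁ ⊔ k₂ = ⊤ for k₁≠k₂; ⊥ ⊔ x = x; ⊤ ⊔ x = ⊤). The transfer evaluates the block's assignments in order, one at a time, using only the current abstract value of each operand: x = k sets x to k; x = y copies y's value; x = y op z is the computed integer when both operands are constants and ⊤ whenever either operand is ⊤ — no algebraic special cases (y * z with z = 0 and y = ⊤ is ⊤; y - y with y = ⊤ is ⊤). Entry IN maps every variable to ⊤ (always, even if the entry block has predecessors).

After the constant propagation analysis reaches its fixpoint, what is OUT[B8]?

Per-block solution:
  B0:  IN=(all ⊤)  OUT=(all ⊤)
  B1:  IN=(all ⊤)  OUT={e:3; rest ⊤}
  B2:  IN={e:3; rest ⊤}  OUT={e:3; rest ⊤}
  B3:  IN={e:3; rest ⊤}  OUT={e:-4; rest ⊤}
  B4:  IN={e:-4; rest ⊤}  OUT={c:2, e:6, f:5; rest ⊤}
  B5:  IN={c:2, e:6, f:5; rest ⊤}  OUT={a:5, c:2, e:6, f:5; rest ⊤}
  B6:  IN=(all ⊤)  OUT=(all ⊤)
  B7:  IN=(all ⊤)  OUT=(all ⊤)
  B8:  IN=(all ⊤)  OUT={f:4; rest ⊤}
  B9:  IN=(all ⊤)  OUT={c:2; rest ⊤}

Merge at B8: IN[B8] = OUT[B1] ⊔ OUT[B7] = {a: ⊤, b: ⊤, c: ⊤, d: ⊤, e: ⊤, f: ⊤}
Applying B8's transfer function to that IN value gives OUT[B8] (row B8 above).

Answer: {a: ⊤, b: ⊤, c: ⊤, d: ⊤, e: ⊤, f: 4}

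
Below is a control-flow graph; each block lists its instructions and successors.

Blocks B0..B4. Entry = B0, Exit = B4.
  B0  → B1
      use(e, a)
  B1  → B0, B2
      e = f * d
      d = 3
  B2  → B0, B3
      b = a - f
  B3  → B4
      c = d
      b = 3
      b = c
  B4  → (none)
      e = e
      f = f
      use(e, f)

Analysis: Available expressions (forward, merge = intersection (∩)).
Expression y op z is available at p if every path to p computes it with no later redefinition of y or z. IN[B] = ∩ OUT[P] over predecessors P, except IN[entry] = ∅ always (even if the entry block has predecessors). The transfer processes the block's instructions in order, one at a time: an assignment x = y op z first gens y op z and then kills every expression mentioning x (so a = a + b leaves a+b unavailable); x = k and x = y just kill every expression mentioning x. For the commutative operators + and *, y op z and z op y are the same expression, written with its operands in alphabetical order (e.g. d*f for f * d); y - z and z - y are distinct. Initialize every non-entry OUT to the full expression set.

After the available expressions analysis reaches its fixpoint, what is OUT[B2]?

Answer: {a-f}

Derivation:
Fixpoint table:
  B0: | IN={} | OUT={}
  B1: | IN={} | OUT={}
  B2: | IN={} | OUT={a-f}
  B3: | IN={a-f} | OUT={a-f}
  B4: | IN={a-f} | OUT={}

Merge at B2: IN[B2] = OUT[B1] = {}
Applying B2's transfer function to that IN value gives OUT[B2] (row B2 above).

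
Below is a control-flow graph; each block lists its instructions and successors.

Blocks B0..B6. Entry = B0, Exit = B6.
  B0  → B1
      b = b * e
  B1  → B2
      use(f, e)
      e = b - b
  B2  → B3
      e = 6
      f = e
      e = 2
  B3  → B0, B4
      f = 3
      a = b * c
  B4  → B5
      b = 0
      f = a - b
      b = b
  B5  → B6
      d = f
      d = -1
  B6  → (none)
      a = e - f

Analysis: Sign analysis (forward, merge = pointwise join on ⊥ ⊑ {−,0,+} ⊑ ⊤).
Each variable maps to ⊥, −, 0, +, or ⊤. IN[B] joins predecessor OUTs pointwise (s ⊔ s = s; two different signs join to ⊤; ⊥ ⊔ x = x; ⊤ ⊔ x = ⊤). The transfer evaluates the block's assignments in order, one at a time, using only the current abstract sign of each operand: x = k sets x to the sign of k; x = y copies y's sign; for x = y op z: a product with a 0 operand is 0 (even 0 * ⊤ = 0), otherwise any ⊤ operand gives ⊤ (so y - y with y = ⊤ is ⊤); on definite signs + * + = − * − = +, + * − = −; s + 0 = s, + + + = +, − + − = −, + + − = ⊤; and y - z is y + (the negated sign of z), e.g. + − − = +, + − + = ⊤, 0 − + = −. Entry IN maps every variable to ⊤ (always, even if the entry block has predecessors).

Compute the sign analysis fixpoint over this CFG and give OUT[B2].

Per-block solution:
  B0: | IN=(all ⊤) | OUT=(all ⊤)
  B1: | IN=(all ⊤) | OUT=(all ⊤)
  B2: | IN=(all ⊤) | OUT={e:+, f:+; rest ⊤}
  B3: | IN={e:+, f:+; rest ⊤} | OUT={e:+, f:+; rest ⊤}
  B4: | IN={e:+, f:+; rest ⊤} | OUT={b:0, e:+; rest ⊤}
  B5: | IN={b:0, e:+; rest ⊤} | OUT={b:0, d:-, e:+; rest ⊤}
  B6: | IN={b:0, d:-, e:+; rest ⊤} | OUT={b:0, d:-, e:+; rest ⊤}

Merge at B2: IN[B2] = OUT[B1] = {a: ⊤, b: ⊤, c: ⊤, d: ⊤, e: ⊤, f: ⊤}
Applying B2's transfer function to that IN value gives OUT[B2] (row B2 above).

Answer: {a: ⊤, b: ⊤, c: ⊤, d: ⊤, e: +, f: +}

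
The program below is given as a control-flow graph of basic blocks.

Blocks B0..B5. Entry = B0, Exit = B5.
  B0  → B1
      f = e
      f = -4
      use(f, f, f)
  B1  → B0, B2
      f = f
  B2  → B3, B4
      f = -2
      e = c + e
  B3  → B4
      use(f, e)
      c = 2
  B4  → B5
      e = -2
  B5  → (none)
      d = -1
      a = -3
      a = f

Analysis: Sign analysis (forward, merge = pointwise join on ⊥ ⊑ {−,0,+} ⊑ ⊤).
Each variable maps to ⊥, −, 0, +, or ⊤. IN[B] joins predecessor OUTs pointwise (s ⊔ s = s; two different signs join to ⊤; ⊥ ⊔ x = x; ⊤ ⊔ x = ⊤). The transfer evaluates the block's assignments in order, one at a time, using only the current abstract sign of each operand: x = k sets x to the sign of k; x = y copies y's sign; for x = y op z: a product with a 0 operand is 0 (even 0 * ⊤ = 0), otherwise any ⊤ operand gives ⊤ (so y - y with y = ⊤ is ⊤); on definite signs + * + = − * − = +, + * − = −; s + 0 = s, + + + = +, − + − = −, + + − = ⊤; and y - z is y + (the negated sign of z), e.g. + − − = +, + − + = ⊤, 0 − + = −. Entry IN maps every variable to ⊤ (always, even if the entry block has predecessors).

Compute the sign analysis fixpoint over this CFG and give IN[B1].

Answer: {a: ⊤, b: ⊤, c: ⊤, d: ⊤, e: ⊤, f: -}

Working:
Fixpoint table:
  B0: | IN=(all ⊤) | OUT={f:-; rest ⊤}
  B1: | IN={f:-; rest ⊤} | OUT={f:-; rest ⊤}
  B2: | IN={f:-; rest ⊤} | OUT={f:-; rest ⊤}
  B3: | IN={f:-; rest ⊤} | OUT={c:+, f:-; rest ⊤}
  B4: | IN={f:-; rest ⊤} | OUT={e:-, f:-; rest ⊤}
  B5: | IN={e:-, f:-; rest ⊤} | OUT={a:-, d:-, e:-, f:-; rest ⊤}

Merge at B1: IN[B1] = OUT[B0] = {a: ⊤, b: ⊤, c: ⊤, d: ⊤, e: ⊤, f: -}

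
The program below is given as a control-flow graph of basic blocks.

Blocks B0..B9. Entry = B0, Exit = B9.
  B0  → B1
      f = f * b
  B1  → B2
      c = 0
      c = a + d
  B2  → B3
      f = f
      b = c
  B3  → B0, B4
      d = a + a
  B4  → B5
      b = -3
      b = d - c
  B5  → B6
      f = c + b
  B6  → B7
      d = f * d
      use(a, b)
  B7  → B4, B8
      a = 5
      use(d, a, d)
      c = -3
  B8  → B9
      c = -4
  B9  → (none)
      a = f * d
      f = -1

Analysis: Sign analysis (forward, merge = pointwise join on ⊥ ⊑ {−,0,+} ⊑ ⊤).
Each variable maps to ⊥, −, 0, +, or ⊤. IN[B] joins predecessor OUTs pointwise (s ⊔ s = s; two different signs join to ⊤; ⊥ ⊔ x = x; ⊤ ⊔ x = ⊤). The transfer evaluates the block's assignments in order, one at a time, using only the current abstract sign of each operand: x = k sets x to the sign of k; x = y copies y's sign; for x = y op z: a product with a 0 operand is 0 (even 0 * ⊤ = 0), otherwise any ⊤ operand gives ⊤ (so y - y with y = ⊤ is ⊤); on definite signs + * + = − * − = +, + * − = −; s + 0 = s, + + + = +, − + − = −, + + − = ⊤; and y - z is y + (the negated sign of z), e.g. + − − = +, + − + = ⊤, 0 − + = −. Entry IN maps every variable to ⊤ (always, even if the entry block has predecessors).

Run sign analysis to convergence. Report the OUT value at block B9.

Answer: {a: ⊤, b: ⊤, c: -, d: ⊤, e: ⊤, f: -}

Derivation:
Per-block solution:
  B0: | IN=(all ⊤) | OUT=(all ⊤)
  B1: | IN=(all ⊤) | OUT=(all ⊤)
  B2: | IN=(all ⊤) | OUT=(all ⊤)
  B3: | IN=(all ⊤) | OUT=(all ⊤)
  B4: | IN=(all ⊤) | OUT=(all ⊤)
  B5: | IN=(all ⊤) | OUT=(all ⊤)
  B6: | IN=(all ⊤) | OUT=(all ⊤)
  B7: | IN=(all ⊤) | OUT={a:+, c:-; rest ⊤}
  B8: | IN={a:+, c:-; rest ⊤} | OUT={a:+, c:-; rest ⊤}
  B9: | IN={a:+, c:-; rest ⊤} | OUT={c:-, f:-; rest ⊤}

Merge at B9: IN[B9] = OUT[B8] = {a: +, b: ⊤, c: -, d: ⊤, e: ⊤, f: ⊤}
Applying B9's transfer function to that IN value gives OUT[B9] (row B9 above).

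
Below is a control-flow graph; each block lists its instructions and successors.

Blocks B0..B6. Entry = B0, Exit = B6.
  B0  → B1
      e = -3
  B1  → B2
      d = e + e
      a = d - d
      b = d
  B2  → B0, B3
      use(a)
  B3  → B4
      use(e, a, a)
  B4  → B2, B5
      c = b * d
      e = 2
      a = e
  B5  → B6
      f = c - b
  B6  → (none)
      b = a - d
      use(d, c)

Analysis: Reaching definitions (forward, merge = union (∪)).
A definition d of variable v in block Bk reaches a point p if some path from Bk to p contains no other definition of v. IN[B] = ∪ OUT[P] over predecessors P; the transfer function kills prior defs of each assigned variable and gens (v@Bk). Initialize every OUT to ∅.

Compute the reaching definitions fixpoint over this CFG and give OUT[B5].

Per-block solution:
  B0:  IN={a@B1, a@B4, b@B1, c@B4, d@B1, e@B0, e@B4}  OUT={a@B1, a@B4, b@B1, c@B4, d@B1, e@B0}
  B1:  IN={a@B1, a@B4, b@B1, c@B4, d@B1, e@B0}  OUT={a@B1, b@B1, c@B4, d@B1, e@B0}
  B2:  IN={a@B1, a@B4, b@B1, c@B4, d@B1, e@B0, e@B4}  OUT={a@B1, a@B4, b@B1, c@B4, d@B1, e@B0, e@B4}
  B3:  IN={a@B1, a@B4, b@B1, c@B4, d@B1, e@B0, e@B4}  OUT={a@B1, a@B4, b@B1, c@B4, d@B1, e@B0, e@B4}
  B4:  IN={a@B1, a@B4, b@B1, c@B4, d@B1, e@B0, e@B4}  OUT={a@B4, b@B1, c@B4, d@B1, e@B4}
  B5:  IN={a@B4, b@B1, c@B4, d@B1, e@B4}  OUT={a@B4, b@B1, c@B4, d@B1, e@B4, f@B5}
  B6:  IN={a@B4, b@B1, c@B4, d@B1, e@B4, f@B5}  OUT={a@B4, b@B6, c@B4, d@B1, e@B4, f@B5}

Merge at B5: IN[B5] = OUT[B4] = {a@B4, b@B1, c@B4, d@B1, e@B4}
Applying B5's transfer function to that IN value gives OUT[B5] (row B5 above).

Answer: {a@B4, b@B1, c@B4, d@B1, e@B4, f@B5}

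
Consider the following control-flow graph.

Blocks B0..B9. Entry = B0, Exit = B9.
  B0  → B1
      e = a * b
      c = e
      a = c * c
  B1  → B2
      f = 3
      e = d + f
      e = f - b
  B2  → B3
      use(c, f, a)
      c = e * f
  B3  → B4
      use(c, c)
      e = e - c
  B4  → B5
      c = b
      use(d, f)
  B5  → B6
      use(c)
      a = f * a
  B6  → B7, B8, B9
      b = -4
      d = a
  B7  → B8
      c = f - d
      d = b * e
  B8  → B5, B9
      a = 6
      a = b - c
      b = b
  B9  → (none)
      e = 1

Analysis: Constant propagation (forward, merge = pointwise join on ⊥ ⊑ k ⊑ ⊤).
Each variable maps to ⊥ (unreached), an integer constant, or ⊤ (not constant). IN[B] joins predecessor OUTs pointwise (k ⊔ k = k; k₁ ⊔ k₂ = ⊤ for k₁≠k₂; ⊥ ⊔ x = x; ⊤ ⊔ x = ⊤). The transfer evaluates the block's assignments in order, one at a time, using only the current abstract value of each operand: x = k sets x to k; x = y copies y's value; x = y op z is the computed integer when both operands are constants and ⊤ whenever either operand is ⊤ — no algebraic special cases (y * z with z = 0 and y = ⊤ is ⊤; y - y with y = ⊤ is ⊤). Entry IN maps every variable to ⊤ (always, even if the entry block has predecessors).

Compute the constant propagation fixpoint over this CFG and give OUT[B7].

Converged values:
  B0:  IN=(all ⊤)  OUT=(all ⊤)
  B1:  IN=(all ⊤)  OUT={f:3; rest ⊤}
  B2:  IN={f:3; rest ⊤}  OUT={f:3; rest ⊤}
  B3:  IN={f:3; rest ⊤}  OUT={f:3; rest ⊤}
  B4:  IN={f:3; rest ⊤}  OUT={f:3; rest ⊤}
  B5:  IN={f:3; rest ⊤}  OUT={f:3; rest ⊤}
  B6:  IN={f:3; rest ⊤}  OUT={b:-4, f:3; rest ⊤}
  B7:  IN={b:-4, f:3; rest ⊤}  OUT={b:-4, f:3; rest ⊤}
  B8:  IN={b:-4, f:3; rest ⊤}  OUT={b:-4, f:3; rest ⊤}
  B9:  IN={b:-4, f:3; rest ⊤}  OUT={b:-4, e:1, f:3; rest ⊤}

Merge at B7: IN[B7] = OUT[B6] = {a: ⊤, b: -4, c: ⊤, d: ⊤, e: ⊤, f: 3}
Applying B7's transfer function to that IN value gives OUT[B7] (row B7 above).

Answer: {a: ⊤, b: -4, c: ⊤, d: ⊤, e: ⊤, f: 3}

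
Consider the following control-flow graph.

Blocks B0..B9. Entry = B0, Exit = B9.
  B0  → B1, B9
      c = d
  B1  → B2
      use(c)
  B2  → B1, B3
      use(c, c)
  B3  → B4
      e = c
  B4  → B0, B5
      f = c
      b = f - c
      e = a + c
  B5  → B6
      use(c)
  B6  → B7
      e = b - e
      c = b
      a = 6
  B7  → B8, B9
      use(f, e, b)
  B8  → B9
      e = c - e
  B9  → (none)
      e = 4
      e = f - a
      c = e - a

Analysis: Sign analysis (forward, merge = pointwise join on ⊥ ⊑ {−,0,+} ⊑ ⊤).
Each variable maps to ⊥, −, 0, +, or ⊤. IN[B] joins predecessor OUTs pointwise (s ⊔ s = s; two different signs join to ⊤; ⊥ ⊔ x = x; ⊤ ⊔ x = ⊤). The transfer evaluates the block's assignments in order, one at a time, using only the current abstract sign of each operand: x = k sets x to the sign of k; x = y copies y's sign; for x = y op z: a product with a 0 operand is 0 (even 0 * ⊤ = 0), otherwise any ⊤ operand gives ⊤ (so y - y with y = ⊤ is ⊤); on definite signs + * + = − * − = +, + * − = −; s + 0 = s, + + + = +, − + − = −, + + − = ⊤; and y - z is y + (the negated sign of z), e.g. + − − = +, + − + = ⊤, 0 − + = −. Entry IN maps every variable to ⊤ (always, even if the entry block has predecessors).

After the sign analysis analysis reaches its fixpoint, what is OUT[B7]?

Answer: {a: +, b: ⊤, c: ⊤, d: ⊤, e: ⊤, f: ⊤}

Trace:
Converged values:
  B0:   IN=(all ⊤)   OUT=(all ⊤)
  B1:   IN=(all ⊤)   OUT=(all ⊤)
  B2:   IN=(all ⊤)   OUT=(all ⊤)
  B3:   IN=(all ⊤)   OUT=(all ⊤)
  B4:   IN=(all ⊤)   OUT=(all ⊤)
  B5:   IN=(all ⊤)   OUT=(all ⊤)
  B6:   IN=(all ⊤)   OUT={a:+; rest ⊤}
  B7:   IN={a:+; rest ⊤}   OUT={a:+; rest ⊤}
  B8:   IN={a:+; rest ⊤}   OUT={a:+; rest ⊤}
  B9:   IN=(all ⊤)   OUT=(all ⊤)

Merge at B7: IN[B7] = OUT[B6] = {a: +, b: ⊤, c: ⊤, d: ⊤, e: ⊤, f: ⊤}
Applying B7's transfer function to that IN value gives OUT[B7] (row B7 above).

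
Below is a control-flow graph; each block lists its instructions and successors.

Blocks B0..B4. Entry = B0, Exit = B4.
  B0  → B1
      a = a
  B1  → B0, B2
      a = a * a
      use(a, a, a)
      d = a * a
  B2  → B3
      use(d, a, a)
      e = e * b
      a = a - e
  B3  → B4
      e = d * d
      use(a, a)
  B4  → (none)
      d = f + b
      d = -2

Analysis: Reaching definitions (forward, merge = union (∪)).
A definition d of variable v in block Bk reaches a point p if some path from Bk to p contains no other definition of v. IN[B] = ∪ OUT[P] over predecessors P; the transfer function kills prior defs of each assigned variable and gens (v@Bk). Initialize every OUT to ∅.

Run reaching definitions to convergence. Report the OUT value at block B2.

Converged values:
  B0:   IN={a@B1, d@B1}   OUT={a@B0, d@B1}
  B1:   IN={a@B0, d@B1}   OUT={a@B1, d@B1}
  B2:   IN={a@B1, d@B1}   OUT={a@B2, d@B1, e@B2}
  B3:   IN={a@B2, d@B1, e@B2}   OUT={a@B2, d@B1, e@B3}
  B4:   IN={a@B2, d@B1, e@B3}   OUT={a@B2, d@B4, e@B3}

Merge at B2: IN[B2] = OUT[B1] = {a@B1, d@B1}
Applying B2's transfer function to that IN value gives OUT[B2] (row B2 above).

Answer: {a@B2, d@B1, e@B2}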